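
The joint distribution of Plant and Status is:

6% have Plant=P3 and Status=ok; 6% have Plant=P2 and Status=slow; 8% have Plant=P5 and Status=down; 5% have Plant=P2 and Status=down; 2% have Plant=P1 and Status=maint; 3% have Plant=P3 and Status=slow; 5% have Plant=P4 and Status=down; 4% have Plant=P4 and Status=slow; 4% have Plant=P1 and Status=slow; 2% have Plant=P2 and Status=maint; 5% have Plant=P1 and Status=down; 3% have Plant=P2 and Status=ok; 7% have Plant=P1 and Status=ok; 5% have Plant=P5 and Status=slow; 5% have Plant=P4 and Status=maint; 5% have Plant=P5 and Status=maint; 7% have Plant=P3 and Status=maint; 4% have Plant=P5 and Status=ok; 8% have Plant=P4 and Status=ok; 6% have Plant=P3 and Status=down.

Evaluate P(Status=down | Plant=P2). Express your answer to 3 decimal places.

0.313

P(Plant=P2) = 0.03 + 0.06 + 0.05 + 0.02 = 0.16.
P(Status=down | Plant=P2) = 0.05/0.16 = 0.313.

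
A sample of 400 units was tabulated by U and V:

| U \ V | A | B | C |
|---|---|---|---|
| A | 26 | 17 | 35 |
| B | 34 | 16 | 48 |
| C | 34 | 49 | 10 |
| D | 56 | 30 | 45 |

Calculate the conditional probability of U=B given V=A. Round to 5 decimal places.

0.22667

Total with V=A: 26 + 34 + 34 + 56 = 150.
P(U=B | V=A) = 34/150 = 0.22667.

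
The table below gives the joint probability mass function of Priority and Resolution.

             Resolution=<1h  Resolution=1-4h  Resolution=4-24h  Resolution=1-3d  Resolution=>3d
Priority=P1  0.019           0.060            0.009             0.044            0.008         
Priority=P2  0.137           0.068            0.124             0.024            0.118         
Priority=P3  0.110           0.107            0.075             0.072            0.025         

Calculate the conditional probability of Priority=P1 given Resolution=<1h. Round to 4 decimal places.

0.0714

P(Resolution=<1h) = 0.019 + 0.137 + 0.110 = 0.266.
P(Priority=P1 | Resolution=<1h) = 0.019/0.266 = 0.0714.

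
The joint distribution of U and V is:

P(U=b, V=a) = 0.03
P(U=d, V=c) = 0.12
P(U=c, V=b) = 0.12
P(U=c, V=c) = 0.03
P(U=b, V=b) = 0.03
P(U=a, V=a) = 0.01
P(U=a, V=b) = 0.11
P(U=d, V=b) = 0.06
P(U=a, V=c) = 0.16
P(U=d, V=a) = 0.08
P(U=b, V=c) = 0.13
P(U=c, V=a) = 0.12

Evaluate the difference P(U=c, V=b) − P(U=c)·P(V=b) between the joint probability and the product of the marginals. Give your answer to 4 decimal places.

0.0336

P(U=c) = 0.12 + 0.12 + 0.03 = 0.27.
P(V=b) = 0.11 + 0.03 + 0.12 + 0.06 = 0.32.
P(U=c, V=b) − P(U=c)P(V=b) = 0.12 − 0.27×0.32 = 0.0336.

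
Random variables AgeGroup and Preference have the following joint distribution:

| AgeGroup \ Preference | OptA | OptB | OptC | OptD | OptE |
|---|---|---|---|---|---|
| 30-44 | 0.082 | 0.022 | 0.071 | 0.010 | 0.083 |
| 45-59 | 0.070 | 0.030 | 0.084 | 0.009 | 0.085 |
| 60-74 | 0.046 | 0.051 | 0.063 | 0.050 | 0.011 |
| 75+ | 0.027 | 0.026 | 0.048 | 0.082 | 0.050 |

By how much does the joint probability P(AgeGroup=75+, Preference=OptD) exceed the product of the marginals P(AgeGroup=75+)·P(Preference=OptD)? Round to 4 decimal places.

0.0468

P(AgeGroup=75+) = 0.027 + 0.026 + 0.048 + 0.082 + 0.050 = 0.233.
P(Preference=OptD) = 0.010 + 0.009 + 0.050 + 0.082 = 0.151.
P(AgeGroup=75+, Preference=OptD) − P(AgeGroup=75+)P(Preference=OptD) = 0.082 − 0.233×0.151 = 0.0468.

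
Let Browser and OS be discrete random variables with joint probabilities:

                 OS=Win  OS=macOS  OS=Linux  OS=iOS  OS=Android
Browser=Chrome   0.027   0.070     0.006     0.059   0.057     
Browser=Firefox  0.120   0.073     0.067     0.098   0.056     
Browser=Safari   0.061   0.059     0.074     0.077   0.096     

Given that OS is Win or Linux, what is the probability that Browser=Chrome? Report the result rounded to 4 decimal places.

0.0930

P(OS=Win) = 0.027 + 0.120 + 0.061 = 0.208.
P(OS=Linux) = 0.006 + 0.067 + 0.074 = 0.147.
P(OS ∈ {Win, Linux}) = 0.208 + 0.147 = 0.355; P(Browser=Chrome, OS ∈ {Win, Linux}) = 0.027 + 0.006 = 0.033.
P(Browser=Chrome | OS ∈ {Win, Linux}) = 0.033/0.355 = 0.0930.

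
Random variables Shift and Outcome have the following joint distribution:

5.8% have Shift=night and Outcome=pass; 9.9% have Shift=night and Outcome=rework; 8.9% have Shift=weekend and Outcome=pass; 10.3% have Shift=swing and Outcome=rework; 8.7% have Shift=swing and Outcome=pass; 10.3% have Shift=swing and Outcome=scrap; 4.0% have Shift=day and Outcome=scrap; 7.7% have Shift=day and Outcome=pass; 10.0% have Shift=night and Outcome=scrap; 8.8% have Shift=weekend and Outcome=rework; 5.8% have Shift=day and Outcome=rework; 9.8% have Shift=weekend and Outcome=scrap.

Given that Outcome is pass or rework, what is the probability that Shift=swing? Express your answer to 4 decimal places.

0.2883

P(Outcome=pass) = 0.077 + 0.087 + 0.058 + 0.089 = 0.311.
P(Outcome=rework) = 0.058 + 0.103 + 0.099 + 0.088 = 0.348.
P(Outcome ∈ {pass, rework}) = 0.311 + 0.348 = 0.659; P(Shift=swing, Outcome ∈ {pass, rework}) = 0.087 + 0.103 = 0.190.
P(Shift=swing | Outcome ∈ {pass, rework}) = 0.190/0.659 = 0.2883.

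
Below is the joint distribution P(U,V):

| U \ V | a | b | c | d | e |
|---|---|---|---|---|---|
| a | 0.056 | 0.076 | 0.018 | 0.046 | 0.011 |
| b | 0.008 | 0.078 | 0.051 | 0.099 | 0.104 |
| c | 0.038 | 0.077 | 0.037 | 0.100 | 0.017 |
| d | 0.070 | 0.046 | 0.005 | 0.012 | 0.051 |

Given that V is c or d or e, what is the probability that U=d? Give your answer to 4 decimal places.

P(V=c) = 0.018 + 0.051 + 0.037 + 0.005 = 0.111.
P(V=d) = 0.046 + 0.099 + 0.100 + 0.012 = 0.257.
P(V=e) = 0.011 + 0.104 + 0.017 + 0.051 = 0.183.
P(V ∈ {c, d, e}) = 0.111 + 0.257 + 0.183 = 0.551; P(U=d, V ∈ {c, d, e}) = 0.005 + 0.012 + 0.051 = 0.068.
P(U=d | V ∈ {c, d, e}) = 0.068/0.551 = 0.1234.

0.1234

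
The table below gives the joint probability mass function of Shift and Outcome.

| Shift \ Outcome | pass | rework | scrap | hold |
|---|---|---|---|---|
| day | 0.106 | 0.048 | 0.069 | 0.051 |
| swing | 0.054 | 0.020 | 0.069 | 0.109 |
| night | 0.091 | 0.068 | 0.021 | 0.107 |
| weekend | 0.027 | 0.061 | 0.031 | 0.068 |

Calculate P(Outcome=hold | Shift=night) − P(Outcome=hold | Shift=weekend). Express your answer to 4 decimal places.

P(Shift=night) = 0.091 + 0.068 + 0.021 + 0.107 = 0.287; P(Outcome=hold | Shift=night) = 0.107/0.287 = 0.37282.
P(Shift=weekend) = 0.027 + 0.061 + 0.031 + 0.068 = 0.187; P(Outcome=hold | Shift=weekend) = 0.068/0.187 = 0.36364.
Difference = 0.0092.

0.0092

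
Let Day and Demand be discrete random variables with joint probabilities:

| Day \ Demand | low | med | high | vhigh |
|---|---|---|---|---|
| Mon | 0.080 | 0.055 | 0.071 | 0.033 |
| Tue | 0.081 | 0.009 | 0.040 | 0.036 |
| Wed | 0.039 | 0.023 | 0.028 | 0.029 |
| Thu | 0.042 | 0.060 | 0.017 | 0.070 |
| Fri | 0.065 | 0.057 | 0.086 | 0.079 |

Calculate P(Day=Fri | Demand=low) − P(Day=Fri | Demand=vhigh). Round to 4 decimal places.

P(Demand=low) = 0.080 + 0.081 + 0.039 + 0.042 + 0.065 = 0.307; P(Day=Fri | Demand=low) = 0.065/0.307 = 0.21173.
P(Demand=vhigh) = 0.033 + 0.036 + 0.029 + 0.070 + 0.079 = 0.247; P(Day=Fri | Demand=vhigh) = 0.079/0.247 = 0.31984.
Difference = -0.1081.

-0.1081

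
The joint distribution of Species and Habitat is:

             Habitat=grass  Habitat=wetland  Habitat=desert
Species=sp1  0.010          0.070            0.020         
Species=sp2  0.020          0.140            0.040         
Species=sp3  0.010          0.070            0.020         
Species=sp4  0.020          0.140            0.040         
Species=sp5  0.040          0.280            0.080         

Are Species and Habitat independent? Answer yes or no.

Every cell satisfies P(Species,Habitat) = P(Species)·P(Habitat). For instance P(Species=sp4) = 0.200, P(Habitat=desert) = 0.200, and 0.200×0.200 = 0.040 matches the joint entry. So Species and Habitat are independent.

yes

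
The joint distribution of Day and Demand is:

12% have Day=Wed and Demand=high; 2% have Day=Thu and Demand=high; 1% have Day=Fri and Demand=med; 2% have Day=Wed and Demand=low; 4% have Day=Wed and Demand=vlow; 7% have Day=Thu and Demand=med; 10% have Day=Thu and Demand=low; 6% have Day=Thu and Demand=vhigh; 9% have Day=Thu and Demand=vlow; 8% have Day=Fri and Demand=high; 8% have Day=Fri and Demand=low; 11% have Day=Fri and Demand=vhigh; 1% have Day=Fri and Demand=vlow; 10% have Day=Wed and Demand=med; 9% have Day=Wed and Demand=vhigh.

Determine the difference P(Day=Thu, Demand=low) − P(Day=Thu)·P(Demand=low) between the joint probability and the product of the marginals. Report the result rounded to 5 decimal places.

0.03200

P(Day=Thu) = 0.09 + 0.10 + 0.07 + 0.02 + 0.06 = 0.34.
P(Demand=low) = 0.02 + 0.10 + 0.08 = 0.20.
P(Day=Thu, Demand=low) − P(Day=Thu)P(Demand=low) = 0.10 − 0.34×0.20 = 0.03200.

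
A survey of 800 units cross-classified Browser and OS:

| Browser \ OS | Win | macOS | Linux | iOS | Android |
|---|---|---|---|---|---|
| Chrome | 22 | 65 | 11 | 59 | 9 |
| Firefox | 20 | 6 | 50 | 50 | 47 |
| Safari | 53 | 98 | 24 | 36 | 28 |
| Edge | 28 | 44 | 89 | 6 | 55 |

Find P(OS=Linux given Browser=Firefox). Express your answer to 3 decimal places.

Total with Browser=Firefox: 20 + 6 + 50 + 50 + 47 = 173.
P(OS=Linux | Browser=Firefox) = 50/173 = 0.289.

0.289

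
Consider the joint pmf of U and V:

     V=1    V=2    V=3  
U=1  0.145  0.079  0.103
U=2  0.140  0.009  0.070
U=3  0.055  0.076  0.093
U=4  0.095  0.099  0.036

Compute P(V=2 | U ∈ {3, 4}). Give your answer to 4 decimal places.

P(U=3) = 0.055 + 0.076 + 0.093 = 0.224.
P(U=4) = 0.095 + 0.099 + 0.036 = 0.230.
P(U ∈ {3, 4}) = 0.224 + 0.230 = 0.454; P(V=2, U ∈ {3, 4}) = 0.076 + 0.099 = 0.175.
P(V=2 | U ∈ {3, 4}) = 0.175/0.454 = 0.3855.

0.3855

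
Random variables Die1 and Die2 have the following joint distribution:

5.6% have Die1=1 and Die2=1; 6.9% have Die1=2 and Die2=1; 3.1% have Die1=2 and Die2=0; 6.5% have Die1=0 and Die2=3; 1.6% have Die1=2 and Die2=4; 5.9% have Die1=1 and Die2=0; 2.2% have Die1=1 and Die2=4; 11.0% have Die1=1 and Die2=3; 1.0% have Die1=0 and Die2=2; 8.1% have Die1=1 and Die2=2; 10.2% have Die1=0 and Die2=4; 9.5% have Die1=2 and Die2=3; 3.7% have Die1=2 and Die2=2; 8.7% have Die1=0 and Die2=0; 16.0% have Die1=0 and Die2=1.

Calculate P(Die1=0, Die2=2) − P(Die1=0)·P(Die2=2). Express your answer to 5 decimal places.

P(Die1=0) = 0.087 + 0.160 + 0.010 + 0.065 + 0.102 = 0.424.
P(Die2=2) = 0.010 + 0.081 + 0.037 = 0.128.
P(Die1=0, Die2=2) − P(Die1=0)P(Die2=2) = 0.010 − 0.424×0.128 = -0.04427.

-0.04427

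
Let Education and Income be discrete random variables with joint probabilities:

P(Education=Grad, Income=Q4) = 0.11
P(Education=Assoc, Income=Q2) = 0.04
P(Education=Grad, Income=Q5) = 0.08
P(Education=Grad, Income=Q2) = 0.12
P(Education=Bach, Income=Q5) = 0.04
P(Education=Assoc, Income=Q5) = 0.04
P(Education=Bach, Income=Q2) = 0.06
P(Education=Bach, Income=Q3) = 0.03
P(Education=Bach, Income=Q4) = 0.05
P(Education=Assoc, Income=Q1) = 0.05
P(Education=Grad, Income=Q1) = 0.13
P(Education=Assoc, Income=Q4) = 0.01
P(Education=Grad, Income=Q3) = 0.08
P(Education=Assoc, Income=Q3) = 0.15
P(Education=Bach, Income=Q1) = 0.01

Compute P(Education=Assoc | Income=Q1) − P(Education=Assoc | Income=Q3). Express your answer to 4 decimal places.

P(Income=Q1) = 0.05 + 0.01 + 0.13 = 0.19; P(Education=Assoc | Income=Q1) = 0.05/0.19 = 0.26316.
P(Income=Q3) = 0.15 + 0.03 + 0.08 = 0.26; P(Education=Assoc | Income=Q3) = 0.15/0.26 = 0.57692.
Difference = -0.3138.

-0.3138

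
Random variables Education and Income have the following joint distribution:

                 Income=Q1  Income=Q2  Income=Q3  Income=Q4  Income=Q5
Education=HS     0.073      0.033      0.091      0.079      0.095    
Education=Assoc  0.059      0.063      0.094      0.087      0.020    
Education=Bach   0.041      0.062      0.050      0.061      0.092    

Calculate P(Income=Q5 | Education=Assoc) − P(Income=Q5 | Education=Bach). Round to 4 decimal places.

-0.2387

P(Education=Assoc) = 0.059 + 0.063 + 0.094 + 0.087 + 0.020 = 0.323; P(Income=Q5 | Education=Assoc) = 0.020/0.323 = 0.06192.
P(Education=Bach) = 0.041 + 0.062 + 0.050 + 0.061 + 0.092 = 0.306; P(Income=Q5 | Education=Bach) = 0.092/0.306 = 0.30065.
Difference = -0.2387.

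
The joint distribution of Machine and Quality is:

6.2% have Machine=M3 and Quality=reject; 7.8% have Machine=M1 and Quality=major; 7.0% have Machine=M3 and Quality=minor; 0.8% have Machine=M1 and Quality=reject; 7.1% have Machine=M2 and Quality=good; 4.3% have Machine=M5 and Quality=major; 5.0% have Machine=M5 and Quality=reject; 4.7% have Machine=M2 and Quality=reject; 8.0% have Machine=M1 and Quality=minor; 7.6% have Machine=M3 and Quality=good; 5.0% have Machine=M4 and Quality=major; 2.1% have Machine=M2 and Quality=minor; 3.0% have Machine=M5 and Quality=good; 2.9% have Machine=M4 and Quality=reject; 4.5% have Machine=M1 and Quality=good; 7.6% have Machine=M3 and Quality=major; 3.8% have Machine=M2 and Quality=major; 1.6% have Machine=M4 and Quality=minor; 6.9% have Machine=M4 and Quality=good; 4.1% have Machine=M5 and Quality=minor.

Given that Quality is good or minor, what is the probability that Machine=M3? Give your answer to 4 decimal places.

P(Quality=good) = 0.045 + 0.071 + 0.076 + 0.069 + 0.030 = 0.291.
P(Quality=minor) = 0.080 + 0.021 + 0.070 + 0.016 + 0.041 = 0.228.
P(Quality ∈ {good, minor}) = 0.291 + 0.228 = 0.519; P(Machine=M3, Quality ∈ {good, minor}) = 0.076 + 0.070 = 0.146.
P(Machine=M3 | Quality ∈ {good, minor}) = 0.146/0.519 = 0.2813.

0.2813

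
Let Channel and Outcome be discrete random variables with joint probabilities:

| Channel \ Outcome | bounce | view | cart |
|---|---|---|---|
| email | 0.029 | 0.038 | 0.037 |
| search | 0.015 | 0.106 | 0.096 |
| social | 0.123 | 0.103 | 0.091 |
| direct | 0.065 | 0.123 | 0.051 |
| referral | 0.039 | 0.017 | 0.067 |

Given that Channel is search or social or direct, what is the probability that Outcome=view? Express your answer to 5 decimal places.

0.42950

P(Channel=search) = 0.015 + 0.106 + 0.096 = 0.217.
P(Channel=social) = 0.123 + 0.103 + 0.091 = 0.317.
P(Channel=direct) = 0.065 + 0.123 + 0.051 = 0.239.
P(Channel ∈ {search, social, direct}) = 0.217 + 0.317 + 0.239 = 0.773; P(Outcome=view, Channel ∈ {search, social, direct}) = 0.106 + 0.103 + 0.123 = 0.332.
P(Outcome=view | Channel ∈ {search, social, direct}) = 0.332/0.773 = 0.42950.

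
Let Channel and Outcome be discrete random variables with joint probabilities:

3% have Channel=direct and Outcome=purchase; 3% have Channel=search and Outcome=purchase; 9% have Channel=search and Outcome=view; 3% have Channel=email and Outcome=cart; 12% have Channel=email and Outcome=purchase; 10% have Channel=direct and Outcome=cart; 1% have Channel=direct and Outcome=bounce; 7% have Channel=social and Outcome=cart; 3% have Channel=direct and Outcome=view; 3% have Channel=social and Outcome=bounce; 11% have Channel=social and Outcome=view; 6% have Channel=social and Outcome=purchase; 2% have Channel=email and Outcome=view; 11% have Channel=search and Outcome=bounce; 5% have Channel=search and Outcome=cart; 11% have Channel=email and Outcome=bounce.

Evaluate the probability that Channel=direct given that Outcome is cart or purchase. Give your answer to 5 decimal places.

0.26531

P(Outcome=cart) = 0.03 + 0.05 + 0.07 + 0.10 = 0.25.
P(Outcome=purchase) = 0.12 + 0.03 + 0.06 + 0.03 = 0.24.
P(Outcome ∈ {cart, purchase}) = 0.25 + 0.24 = 0.49; P(Channel=direct, Outcome ∈ {cart, purchase}) = 0.10 + 0.03 = 0.13.
P(Channel=direct | Outcome ∈ {cart, purchase}) = 0.13/0.49 = 0.26531.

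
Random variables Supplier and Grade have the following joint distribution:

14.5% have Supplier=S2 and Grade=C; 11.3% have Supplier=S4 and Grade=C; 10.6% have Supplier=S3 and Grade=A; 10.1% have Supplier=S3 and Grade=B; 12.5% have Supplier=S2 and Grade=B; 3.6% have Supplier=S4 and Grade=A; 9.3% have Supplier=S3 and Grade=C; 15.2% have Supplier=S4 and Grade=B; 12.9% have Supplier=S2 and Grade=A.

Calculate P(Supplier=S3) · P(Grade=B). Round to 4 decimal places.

P(Supplier=S3) = 0.106 + 0.101 + 0.093 = 0.300.
P(Grade=B) = 0.125 + 0.101 + 0.152 = 0.378.
Product: 0.300 × 0.378 = 0.1134.

0.1134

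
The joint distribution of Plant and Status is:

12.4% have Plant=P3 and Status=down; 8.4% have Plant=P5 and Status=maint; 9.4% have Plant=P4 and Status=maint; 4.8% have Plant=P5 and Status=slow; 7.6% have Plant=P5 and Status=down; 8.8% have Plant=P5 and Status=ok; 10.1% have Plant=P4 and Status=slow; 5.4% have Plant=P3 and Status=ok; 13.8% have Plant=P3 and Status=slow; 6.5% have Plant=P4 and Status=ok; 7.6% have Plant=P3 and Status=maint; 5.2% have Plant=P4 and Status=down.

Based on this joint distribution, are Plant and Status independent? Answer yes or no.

P(Plant=P5) = 0.296 and P(Status=slow) = 0.287, so their product is 0.08495, but P(Plant=P5, Status=slow) = 0.048. Since these differ, Plant and Status are not independent.

no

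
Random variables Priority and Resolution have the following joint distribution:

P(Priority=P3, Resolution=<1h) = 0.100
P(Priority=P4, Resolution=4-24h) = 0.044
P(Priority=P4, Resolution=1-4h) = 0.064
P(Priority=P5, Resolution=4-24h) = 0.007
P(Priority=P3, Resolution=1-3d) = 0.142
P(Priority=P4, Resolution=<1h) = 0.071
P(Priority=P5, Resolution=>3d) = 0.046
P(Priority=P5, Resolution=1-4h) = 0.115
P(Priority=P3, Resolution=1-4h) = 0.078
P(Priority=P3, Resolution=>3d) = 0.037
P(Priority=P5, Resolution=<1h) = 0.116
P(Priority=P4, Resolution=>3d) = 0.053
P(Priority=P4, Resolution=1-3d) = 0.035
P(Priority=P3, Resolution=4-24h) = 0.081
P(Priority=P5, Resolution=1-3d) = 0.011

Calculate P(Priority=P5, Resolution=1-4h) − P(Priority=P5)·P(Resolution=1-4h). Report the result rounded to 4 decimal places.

0.0392

P(Priority=P5) = 0.116 + 0.115 + 0.007 + 0.011 + 0.046 = 0.295.
P(Resolution=1-4h) = 0.078 + 0.064 + 0.115 = 0.257.
P(Priority=P5, Resolution=1-4h) − P(Priority=P5)P(Resolution=1-4h) = 0.115 − 0.295×0.257 = 0.0392.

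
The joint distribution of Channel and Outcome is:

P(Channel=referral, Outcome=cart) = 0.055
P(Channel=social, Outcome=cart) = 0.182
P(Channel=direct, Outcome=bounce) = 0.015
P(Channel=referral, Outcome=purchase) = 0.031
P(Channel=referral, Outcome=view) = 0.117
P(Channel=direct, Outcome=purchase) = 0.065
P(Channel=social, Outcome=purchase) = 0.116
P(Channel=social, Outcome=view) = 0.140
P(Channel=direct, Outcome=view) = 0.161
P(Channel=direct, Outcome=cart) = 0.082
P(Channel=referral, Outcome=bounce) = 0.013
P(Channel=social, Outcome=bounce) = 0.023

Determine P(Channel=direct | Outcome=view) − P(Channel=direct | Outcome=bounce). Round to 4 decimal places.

0.0910

P(Outcome=view) = 0.140 + 0.161 + 0.117 = 0.418; P(Channel=direct | Outcome=view) = 0.161/0.418 = 0.38517.
P(Outcome=bounce) = 0.023 + 0.015 + 0.013 = 0.051; P(Channel=direct | Outcome=bounce) = 0.015/0.051 = 0.29412.
Difference = 0.0910.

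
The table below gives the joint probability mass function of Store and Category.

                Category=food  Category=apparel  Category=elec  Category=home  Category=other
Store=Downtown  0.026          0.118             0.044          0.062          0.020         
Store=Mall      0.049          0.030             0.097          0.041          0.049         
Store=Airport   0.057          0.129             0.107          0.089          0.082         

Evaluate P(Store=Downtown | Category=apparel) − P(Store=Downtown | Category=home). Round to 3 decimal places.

P(Category=apparel) = 0.118 + 0.030 + 0.129 = 0.277; P(Store=Downtown | Category=apparel) = 0.118/0.277 = 0.4260.
P(Category=home) = 0.062 + 0.041 + 0.089 = 0.192; P(Store=Downtown | Category=home) = 0.062/0.192 = 0.3229.
Difference = 0.103.

0.103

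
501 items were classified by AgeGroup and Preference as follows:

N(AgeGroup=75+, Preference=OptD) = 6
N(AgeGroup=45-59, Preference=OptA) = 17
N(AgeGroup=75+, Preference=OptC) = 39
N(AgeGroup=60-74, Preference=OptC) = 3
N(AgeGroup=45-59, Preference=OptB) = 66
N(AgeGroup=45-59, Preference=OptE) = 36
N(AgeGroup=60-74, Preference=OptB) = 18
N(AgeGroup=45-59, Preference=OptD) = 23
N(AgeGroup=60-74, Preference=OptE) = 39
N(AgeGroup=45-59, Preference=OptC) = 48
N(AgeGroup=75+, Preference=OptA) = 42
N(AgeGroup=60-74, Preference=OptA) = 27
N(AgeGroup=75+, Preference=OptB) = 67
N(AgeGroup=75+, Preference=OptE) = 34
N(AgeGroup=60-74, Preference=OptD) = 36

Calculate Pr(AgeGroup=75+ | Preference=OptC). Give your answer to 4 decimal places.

0.4333

Total with Preference=OptC: 48 + 3 + 39 = 90.
P(AgeGroup=75+ | Preference=OptC) = 39/90 = 0.4333.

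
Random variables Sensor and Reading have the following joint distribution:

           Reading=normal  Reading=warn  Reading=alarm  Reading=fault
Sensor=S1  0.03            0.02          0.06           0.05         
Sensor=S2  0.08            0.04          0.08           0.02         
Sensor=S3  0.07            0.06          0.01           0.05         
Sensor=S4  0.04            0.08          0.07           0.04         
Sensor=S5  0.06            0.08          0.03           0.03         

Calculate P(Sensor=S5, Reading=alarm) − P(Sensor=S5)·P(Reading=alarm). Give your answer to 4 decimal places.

-0.0200

P(Sensor=S5) = 0.06 + 0.08 + 0.03 + 0.03 = 0.20.
P(Reading=alarm) = 0.06 + 0.08 + 0.01 + 0.07 + 0.03 = 0.25.
P(Sensor=S5, Reading=alarm) − P(Sensor=S5)P(Reading=alarm) = 0.03 − 0.20×0.25 = -0.0200.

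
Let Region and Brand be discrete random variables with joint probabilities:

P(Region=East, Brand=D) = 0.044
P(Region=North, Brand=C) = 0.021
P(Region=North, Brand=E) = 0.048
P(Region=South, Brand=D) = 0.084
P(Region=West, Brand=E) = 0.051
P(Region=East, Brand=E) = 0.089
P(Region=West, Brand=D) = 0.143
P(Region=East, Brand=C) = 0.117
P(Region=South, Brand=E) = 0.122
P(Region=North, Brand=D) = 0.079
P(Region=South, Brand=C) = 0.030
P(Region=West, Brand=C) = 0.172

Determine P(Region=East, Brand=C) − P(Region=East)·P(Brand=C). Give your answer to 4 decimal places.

P(Region=East) = 0.117 + 0.044 + 0.089 = 0.250.
P(Brand=C) = 0.021 + 0.030 + 0.117 + 0.172 = 0.340.
P(Region=East, Brand=C) − P(Region=East)P(Brand=C) = 0.117 − 0.250×0.340 = 0.0320.

0.0320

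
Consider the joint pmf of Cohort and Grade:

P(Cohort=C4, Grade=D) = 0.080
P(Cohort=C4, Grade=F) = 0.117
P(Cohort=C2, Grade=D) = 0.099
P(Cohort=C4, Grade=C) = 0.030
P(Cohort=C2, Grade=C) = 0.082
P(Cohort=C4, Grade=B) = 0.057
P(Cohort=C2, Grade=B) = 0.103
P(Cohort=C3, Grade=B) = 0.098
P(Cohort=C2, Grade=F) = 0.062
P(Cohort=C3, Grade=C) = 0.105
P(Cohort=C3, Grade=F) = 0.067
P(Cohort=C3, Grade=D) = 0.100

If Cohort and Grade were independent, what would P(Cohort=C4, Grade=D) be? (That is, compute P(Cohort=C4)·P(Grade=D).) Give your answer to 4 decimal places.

0.0792

P(Cohort=C4) = 0.057 + 0.030 + 0.080 + 0.117 = 0.284.
P(Grade=D) = 0.099 + 0.100 + 0.080 = 0.279.
Product: 0.284 × 0.279 = 0.0792.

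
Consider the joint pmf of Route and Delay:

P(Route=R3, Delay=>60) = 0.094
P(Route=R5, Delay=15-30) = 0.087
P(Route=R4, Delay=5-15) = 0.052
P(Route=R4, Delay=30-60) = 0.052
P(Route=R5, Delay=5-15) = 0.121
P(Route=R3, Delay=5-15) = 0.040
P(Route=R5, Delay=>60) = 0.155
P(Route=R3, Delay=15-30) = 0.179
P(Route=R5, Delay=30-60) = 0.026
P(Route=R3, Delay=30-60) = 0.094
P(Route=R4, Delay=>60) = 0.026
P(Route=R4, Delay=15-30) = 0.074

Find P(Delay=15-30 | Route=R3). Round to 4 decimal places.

0.4398

P(Route=R3) = 0.040 + 0.179 + 0.094 + 0.094 = 0.407.
P(Delay=15-30 | Route=R3) = 0.179/0.407 = 0.4398.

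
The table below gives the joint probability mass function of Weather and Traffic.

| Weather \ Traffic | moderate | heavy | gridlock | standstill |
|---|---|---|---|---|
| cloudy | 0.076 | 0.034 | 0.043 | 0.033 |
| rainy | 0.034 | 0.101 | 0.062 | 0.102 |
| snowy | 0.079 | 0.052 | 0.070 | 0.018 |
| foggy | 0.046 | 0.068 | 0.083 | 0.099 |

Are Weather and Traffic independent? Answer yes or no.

no

P(Weather=snowy) = 0.219 and P(Traffic=standstill) = 0.252, so their product is 0.05519, but P(Weather=snowy, Traffic=standstill) = 0.018. Since these differ, Weather and Traffic are not independent.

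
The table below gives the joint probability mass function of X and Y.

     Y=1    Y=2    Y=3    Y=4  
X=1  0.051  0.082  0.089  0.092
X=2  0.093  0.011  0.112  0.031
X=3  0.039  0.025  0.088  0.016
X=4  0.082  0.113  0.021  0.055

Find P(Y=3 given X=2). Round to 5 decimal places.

P(X=2) = 0.093 + 0.011 + 0.112 + 0.031 = 0.247.
P(Y=3 | X=2) = 0.112/0.247 = 0.45344.

0.45344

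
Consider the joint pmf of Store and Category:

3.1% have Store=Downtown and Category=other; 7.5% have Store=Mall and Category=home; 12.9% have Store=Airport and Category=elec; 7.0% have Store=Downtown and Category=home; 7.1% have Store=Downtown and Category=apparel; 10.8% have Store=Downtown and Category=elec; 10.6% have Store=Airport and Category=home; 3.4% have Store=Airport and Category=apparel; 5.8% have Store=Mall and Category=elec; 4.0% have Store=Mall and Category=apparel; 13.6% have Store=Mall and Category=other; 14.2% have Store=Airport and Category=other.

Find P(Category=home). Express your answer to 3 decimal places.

0.251

P(Category=home) = 0.070 + 0.075 + 0.106 = 0.251.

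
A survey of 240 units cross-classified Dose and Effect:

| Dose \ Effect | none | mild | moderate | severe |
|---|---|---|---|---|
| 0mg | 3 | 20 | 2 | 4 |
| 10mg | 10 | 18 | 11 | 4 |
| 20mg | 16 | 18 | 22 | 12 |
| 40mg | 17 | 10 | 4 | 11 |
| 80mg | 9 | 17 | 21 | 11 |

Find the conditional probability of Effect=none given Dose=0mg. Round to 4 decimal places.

0.1034

Total with Dose=0mg: 3 + 20 + 2 + 4 = 29.
P(Effect=none | Dose=0mg) = 3/29 = 0.1034.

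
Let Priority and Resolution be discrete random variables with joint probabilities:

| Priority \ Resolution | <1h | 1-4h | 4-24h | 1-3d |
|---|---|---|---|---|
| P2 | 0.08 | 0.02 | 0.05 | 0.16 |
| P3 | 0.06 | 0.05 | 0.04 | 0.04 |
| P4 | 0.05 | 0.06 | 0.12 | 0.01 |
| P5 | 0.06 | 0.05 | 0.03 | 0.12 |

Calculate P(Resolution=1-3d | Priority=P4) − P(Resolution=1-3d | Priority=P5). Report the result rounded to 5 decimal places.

-0.41987

P(Priority=P4) = 0.05 + 0.06 + 0.12 + 0.01 = 0.24; P(Resolution=1-3d | Priority=P4) = 0.01/0.24 = 0.041667.
P(Priority=P5) = 0.06 + 0.05 + 0.03 + 0.12 = 0.26; P(Resolution=1-3d | Priority=P5) = 0.12/0.26 = 0.461538.
Difference = -0.41987.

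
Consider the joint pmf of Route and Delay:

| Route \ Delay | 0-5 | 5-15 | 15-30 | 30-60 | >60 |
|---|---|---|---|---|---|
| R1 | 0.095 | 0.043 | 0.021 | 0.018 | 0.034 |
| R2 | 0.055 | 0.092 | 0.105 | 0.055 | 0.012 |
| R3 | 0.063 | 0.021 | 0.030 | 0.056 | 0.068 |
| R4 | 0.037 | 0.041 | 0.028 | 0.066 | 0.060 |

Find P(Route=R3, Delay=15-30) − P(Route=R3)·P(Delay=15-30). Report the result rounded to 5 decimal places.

P(Route=R3) = 0.063 + 0.021 + 0.030 + 0.056 + 0.068 = 0.238.
P(Delay=15-30) = 0.021 + 0.105 + 0.030 + 0.028 = 0.184.
P(Route=R3, Delay=15-30) − P(Route=R3)P(Delay=15-30) = 0.030 − 0.238×0.184 = -0.01379.

-0.01379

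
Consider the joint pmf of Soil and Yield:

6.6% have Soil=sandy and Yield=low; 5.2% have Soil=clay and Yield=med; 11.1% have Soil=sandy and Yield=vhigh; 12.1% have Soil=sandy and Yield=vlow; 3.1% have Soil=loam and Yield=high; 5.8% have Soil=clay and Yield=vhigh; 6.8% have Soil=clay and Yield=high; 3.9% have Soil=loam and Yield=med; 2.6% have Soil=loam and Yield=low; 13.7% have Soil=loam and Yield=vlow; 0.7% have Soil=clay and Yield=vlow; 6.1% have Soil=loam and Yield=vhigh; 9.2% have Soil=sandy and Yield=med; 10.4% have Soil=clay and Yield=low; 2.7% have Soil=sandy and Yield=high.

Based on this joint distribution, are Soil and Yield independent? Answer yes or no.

P(Soil=clay) = 0.289 and P(Yield=vlow) = 0.265, so their product is 0.07659, but P(Soil=clay, Yield=vlow) = 0.007. Since these differ, Soil and Yield are not independent.

no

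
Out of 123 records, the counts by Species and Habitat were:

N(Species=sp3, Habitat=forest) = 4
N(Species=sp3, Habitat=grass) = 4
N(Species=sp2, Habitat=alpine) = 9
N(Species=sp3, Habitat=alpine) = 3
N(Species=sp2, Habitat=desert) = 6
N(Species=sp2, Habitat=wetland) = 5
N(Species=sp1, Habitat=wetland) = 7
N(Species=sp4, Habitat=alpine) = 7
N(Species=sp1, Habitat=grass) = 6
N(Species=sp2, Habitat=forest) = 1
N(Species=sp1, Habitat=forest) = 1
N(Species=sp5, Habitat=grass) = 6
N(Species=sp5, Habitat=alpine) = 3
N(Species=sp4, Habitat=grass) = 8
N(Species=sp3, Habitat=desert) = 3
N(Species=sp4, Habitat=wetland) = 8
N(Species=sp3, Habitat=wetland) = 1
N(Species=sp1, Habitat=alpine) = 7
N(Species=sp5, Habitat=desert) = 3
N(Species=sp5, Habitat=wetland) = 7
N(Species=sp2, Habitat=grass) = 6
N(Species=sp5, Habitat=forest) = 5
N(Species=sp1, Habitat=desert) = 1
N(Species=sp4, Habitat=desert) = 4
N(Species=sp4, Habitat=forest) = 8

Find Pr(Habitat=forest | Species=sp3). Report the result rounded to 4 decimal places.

0.2667

Total with Species=sp3: 4 + 4 + 1 + 3 + 3 = 15.
P(Habitat=forest | Species=sp3) = 4/15 = 0.2667.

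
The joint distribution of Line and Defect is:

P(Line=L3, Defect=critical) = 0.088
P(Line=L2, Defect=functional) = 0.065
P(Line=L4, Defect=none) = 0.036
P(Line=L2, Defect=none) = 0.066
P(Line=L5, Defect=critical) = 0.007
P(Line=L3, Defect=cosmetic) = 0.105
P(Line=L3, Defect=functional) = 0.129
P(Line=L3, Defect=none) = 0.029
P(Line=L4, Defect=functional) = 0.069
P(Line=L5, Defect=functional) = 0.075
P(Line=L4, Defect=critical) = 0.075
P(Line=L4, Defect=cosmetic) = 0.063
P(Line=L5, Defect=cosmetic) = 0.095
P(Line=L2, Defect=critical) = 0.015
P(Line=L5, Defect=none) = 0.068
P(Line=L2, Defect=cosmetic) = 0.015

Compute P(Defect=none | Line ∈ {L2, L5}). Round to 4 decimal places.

0.3300

P(Line=L2) = 0.066 + 0.015 + 0.065 + 0.015 = 0.161.
P(Line=L5) = 0.068 + 0.095 + 0.075 + 0.007 = 0.245.
P(Line ∈ {L2, L5}) = 0.161 + 0.245 = 0.406; P(Defect=none, Line ∈ {L2, L5}) = 0.066 + 0.068 = 0.134.
P(Defect=none | Line ∈ {L2, L5}) = 0.134/0.406 = 0.3300.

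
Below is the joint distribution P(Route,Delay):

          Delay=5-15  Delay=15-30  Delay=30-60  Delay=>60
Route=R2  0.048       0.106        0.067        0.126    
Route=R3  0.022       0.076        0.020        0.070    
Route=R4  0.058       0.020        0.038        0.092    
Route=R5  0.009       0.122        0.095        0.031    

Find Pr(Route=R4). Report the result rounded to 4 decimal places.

0.2080

P(Route=R4) = 0.058 + 0.020 + 0.038 + 0.092 = 0.208.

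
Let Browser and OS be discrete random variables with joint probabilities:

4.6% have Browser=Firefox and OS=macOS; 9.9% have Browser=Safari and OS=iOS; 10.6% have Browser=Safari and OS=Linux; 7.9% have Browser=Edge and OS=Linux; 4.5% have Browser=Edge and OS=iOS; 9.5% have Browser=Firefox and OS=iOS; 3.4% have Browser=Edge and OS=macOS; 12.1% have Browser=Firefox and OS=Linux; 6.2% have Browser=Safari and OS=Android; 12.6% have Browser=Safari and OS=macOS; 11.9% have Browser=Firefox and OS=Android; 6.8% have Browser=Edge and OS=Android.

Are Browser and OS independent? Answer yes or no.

P(Browser=Safari) = 0.393 and P(OS=macOS) = 0.206, so their product is 0.08096, but P(Browser=Safari, OS=macOS) = 0.126. Since these differ, Browser and OS are not independent.

no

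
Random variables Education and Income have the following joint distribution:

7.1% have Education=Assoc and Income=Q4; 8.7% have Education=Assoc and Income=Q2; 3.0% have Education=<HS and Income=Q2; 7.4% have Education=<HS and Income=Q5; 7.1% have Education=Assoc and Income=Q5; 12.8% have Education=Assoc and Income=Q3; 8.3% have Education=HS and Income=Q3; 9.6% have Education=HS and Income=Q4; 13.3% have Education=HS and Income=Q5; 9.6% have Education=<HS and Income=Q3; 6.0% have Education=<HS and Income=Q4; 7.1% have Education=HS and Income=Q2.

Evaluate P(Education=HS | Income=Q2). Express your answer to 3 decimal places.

0.378

P(Income=Q2) = 0.030 + 0.071 + 0.087 = 0.188.
P(Education=HS | Income=Q2) = 0.071/0.188 = 0.378.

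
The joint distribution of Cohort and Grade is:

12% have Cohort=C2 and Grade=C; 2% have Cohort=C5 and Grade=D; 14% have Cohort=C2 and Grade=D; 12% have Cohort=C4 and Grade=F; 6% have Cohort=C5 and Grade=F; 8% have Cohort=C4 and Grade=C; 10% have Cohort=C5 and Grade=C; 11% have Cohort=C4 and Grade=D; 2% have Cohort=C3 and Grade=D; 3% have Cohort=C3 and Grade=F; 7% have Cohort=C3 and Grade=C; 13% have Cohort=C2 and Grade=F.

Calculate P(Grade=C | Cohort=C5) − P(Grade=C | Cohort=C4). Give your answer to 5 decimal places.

0.29749

P(Cohort=C5) = 0.10 + 0.02 + 0.06 = 0.18; P(Grade=C | Cohort=C5) = 0.10/0.18 = 0.555556.
P(Cohort=C4) = 0.08 + 0.11 + 0.12 = 0.31; P(Grade=C | Cohort=C4) = 0.08/0.31 = 0.258065.
Difference = 0.29749.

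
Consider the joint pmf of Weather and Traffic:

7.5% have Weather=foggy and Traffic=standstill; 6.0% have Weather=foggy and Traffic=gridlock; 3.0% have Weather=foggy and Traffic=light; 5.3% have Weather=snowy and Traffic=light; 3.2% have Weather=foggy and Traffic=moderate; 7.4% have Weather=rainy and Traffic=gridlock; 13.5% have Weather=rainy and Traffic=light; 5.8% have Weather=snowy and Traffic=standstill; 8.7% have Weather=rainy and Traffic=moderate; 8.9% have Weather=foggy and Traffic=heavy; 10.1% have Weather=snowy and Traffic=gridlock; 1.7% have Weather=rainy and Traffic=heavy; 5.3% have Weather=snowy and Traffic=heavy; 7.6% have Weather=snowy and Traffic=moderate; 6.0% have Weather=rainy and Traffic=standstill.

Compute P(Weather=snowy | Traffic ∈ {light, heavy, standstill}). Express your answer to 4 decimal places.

0.2877

P(Traffic=light) = 0.135 + 0.053 + 0.030 = 0.218.
P(Traffic=heavy) = 0.017 + 0.053 + 0.089 = 0.159.
P(Traffic=standstill) = 0.060 + 0.058 + 0.075 = 0.193.
P(Traffic ∈ {light, heavy, standstill}) = 0.218 + 0.159 + 0.193 = 0.570; P(Weather=snowy, Traffic ∈ {light, heavy, standstill}) = 0.053 + 0.053 + 0.058 = 0.164.
P(Weather=snowy | Traffic ∈ {light, heavy, standstill}) = 0.164/0.570 = 0.2877.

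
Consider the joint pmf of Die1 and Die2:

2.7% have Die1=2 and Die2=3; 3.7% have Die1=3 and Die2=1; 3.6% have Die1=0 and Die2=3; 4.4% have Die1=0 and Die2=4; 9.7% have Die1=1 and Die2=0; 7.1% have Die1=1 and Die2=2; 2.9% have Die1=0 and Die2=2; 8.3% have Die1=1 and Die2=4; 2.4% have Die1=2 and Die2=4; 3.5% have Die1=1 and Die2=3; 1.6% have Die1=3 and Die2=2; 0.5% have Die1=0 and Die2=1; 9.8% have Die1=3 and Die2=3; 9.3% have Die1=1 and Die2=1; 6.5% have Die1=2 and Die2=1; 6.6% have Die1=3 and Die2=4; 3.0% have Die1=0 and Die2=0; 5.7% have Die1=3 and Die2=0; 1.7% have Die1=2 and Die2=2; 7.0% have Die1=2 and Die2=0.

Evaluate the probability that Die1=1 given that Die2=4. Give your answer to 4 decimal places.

P(Die2=4) = 0.044 + 0.083 + 0.024 + 0.066 = 0.217.
P(Die1=1 | Die2=4) = 0.083/0.217 = 0.3825.

0.3825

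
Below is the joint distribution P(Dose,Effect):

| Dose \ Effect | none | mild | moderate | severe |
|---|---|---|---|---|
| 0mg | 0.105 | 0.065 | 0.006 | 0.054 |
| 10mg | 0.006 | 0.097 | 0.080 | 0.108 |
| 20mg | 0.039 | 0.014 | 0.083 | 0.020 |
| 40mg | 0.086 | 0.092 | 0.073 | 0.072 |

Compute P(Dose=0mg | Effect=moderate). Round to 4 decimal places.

0.0248

P(Effect=moderate) = 0.006 + 0.080 + 0.083 + 0.073 = 0.242.
P(Dose=0mg | Effect=moderate) = 0.006/0.242 = 0.0248.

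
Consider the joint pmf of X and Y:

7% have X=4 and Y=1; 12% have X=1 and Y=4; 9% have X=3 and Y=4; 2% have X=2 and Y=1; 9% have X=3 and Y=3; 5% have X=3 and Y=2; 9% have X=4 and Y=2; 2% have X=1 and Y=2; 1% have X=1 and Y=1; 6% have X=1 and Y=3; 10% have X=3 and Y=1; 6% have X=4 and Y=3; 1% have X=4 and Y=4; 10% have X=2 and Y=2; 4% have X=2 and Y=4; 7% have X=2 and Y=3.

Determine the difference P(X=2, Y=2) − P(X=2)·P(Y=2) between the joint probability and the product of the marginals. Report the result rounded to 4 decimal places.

0.0402

P(X=2) = 0.02 + 0.10 + 0.07 + 0.04 = 0.23.
P(Y=2) = 0.02 + 0.10 + 0.05 + 0.09 = 0.26.
P(X=2, Y=2) − P(X=2)P(Y=2) = 0.10 − 0.23×0.26 = 0.0402.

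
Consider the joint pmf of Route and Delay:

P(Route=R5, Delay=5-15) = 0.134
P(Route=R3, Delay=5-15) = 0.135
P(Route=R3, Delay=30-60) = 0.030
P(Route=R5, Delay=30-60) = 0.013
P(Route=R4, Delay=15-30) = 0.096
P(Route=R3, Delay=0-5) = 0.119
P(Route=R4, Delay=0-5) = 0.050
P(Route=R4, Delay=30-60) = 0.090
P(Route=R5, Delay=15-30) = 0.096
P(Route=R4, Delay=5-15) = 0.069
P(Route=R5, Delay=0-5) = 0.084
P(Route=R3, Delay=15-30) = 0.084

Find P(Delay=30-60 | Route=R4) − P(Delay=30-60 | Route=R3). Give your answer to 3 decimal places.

0.214

P(Route=R4) = 0.050 + 0.069 + 0.096 + 0.090 = 0.305; P(Delay=30-60 | Route=R4) = 0.090/0.305 = 0.2951.
P(Route=R3) = 0.119 + 0.135 + 0.084 + 0.030 = 0.368; P(Delay=30-60 | Route=R3) = 0.030/0.368 = 0.0815.
Difference = 0.214.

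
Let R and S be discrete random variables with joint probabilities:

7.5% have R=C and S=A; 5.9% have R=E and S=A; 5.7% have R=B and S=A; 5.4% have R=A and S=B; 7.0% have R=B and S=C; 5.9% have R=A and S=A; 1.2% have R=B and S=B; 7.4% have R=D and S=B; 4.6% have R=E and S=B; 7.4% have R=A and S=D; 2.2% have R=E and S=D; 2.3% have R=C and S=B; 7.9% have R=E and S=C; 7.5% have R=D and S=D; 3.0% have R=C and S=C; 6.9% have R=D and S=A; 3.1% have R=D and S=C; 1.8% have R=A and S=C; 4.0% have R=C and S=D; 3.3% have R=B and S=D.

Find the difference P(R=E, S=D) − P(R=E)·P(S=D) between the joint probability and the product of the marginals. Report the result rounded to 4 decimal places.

P(R=E) = 0.059 + 0.046 + 0.079 + 0.022 = 0.206.
P(S=D) = 0.074 + 0.033 + 0.040 + 0.075 + 0.022 = 0.244.
P(R=E, S=D) − P(R=E)P(S=D) = 0.022 − 0.206×0.244 = -0.0283.

-0.0283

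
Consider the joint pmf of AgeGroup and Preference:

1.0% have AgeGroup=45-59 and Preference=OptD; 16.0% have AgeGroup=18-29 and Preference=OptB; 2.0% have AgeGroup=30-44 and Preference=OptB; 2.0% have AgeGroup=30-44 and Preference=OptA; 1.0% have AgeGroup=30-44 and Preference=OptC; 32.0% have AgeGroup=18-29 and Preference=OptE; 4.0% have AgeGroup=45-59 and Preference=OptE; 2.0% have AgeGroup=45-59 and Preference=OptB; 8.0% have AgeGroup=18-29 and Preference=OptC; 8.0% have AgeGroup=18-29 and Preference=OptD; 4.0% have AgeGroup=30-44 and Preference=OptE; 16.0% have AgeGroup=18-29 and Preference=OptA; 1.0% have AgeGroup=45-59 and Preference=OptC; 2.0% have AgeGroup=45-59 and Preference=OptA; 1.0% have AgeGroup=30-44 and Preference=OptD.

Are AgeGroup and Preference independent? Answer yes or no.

Every cell satisfies P(AgeGroup,Preference) = P(AgeGroup)·P(Preference). For instance P(AgeGroup=30-44) = 0.100, P(Preference=OptD) = 0.100, and 0.100×0.100 = 0.010 matches the joint entry. So AgeGroup and Preference are independent.

yes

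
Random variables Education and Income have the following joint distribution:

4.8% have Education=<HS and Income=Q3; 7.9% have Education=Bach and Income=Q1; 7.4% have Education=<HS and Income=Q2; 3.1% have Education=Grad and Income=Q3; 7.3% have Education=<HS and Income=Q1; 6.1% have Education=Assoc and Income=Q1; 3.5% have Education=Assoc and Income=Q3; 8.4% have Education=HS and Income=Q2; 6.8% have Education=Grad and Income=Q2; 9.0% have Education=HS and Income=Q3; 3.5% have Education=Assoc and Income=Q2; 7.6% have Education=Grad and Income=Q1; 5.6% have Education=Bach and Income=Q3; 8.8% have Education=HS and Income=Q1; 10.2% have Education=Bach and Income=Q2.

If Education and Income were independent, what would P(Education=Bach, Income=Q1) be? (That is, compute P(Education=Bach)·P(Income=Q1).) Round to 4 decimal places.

0.0893

P(Education=Bach) = 0.079 + 0.102 + 0.056 = 0.237.
P(Income=Q1) = 0.073 + 0.088 + 0.061 + 0.079 + 0.076 = 0.377.
Product: 0.237 × 0.377 = 0.0893.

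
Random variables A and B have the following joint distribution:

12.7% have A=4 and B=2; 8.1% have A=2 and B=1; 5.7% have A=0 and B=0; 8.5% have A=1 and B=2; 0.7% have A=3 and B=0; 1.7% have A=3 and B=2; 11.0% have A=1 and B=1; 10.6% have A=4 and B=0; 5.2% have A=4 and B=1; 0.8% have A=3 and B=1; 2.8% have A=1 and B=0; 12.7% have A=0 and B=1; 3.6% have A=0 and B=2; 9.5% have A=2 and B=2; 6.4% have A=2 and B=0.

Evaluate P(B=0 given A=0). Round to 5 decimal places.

P(A=0) = 0.057 + 0.127 + 0.036 = 0.220.
P(B=0 | A=0) = 0.057/0.220 = 0.25909.

0.25909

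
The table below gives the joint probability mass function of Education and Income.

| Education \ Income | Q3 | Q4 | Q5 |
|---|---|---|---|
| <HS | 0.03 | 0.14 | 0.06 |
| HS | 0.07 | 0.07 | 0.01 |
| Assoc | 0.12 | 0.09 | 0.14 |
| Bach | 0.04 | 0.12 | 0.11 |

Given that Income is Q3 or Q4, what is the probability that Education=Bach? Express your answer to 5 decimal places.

P(Income=Q3) = 0.03 + 0.07 + 0.12 + 0.04 = 0.26.
P(Income=Q4) = 0.14 + 0.07 + 0.09 + 0.12 = 0.42.
P(Income ∈ {Q3, Q4}) = 0.26 + 0.42 = 0.68; P(Education=Bach, Income ∈ {Q3, Q4}) = 0.04 + 0.12 = 0.16.
P(Education=Bach | Income ∈ {Q3, Q4}) = 0.16/0.68 = 0.23529.

0.23529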